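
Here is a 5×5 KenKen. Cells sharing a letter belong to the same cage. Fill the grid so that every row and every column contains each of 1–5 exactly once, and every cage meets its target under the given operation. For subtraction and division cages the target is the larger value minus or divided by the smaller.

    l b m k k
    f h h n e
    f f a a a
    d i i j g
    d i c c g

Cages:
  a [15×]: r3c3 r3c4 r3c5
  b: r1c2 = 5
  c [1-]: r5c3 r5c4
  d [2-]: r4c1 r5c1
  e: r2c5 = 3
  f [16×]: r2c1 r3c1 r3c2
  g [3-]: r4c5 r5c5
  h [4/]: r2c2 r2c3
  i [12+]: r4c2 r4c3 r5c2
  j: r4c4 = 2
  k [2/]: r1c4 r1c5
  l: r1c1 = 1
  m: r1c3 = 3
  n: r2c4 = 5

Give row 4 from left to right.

3 4 5 2 1

Cage l is a single given cell, which forces r1c1 = 1.
B is a freebie; hence r1c2 = 5.
Cage m is a single given cell, leaving r1c3 = 3.
N is a freebie, leaving r2c4 = 5.
E is a freebie; hence r2c5 = 3.
Column 1 now contains 1; hence r3c1 = 4.
Row 3 already has 4; hence r3c2 = 2.
Cage j is given; hence r4c4 = 2.
2 is placed in column 4; hence r1c4 = 4.
The two cells of cage k must have quotient 2; hence r1c5 = 2.
Column 1 already has 4, so r2c1 = 2.
Cage a needs product 15, so r3c4 = 3.
Cage i has sum 12; hence r4c3 = 5.
Column 4 now contains 3; hence r5c4 = 1.
Row 5 now contains 1; hence r5c5 = 4.
Column 3 already has 5, leaving r3c3 = 1.
Cage a has product 15, so r3c5 = 5.
Row 4 already has 5; hence r4c1 = 3.
Cage i needs sum 12, leaving r4c2 = 4.
Column 5 now contains 4; hence r4c5 = 1.
The two cells of cage d must have difference 2, which forces r5c1 = 5.
4 is placed in row 5; hence r5c2 = 3.
4 is placed in row 5, so r5c3 = 2.
4 is placed in column 2, which forces r2c2 = 1.
1 is placed in column 3; hence r2c3 = 4.
The full grid is 1 5 3 4 2 / 2 1 4 5 3 / 4 2 1 3 5 / 3 4 5 2 1 / 5 3 2 1 4.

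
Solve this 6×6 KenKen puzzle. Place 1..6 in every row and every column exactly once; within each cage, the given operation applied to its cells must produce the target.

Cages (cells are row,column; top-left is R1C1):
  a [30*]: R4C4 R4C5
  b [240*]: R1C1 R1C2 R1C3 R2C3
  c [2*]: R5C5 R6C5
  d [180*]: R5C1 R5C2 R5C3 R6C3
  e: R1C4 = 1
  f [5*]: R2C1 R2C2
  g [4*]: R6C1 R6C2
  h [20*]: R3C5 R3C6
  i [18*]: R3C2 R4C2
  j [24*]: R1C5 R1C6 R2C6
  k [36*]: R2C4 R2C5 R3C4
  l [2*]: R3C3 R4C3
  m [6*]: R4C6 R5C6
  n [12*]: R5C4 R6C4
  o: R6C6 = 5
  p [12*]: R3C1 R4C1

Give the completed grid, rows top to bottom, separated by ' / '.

6 2 5 1 4 3 / 5 1 4 6 3 2 / 3 6 1 2 5 4 / 4 3 2 5 6 1 / 2 5 3 4 1 6 / 1 4 6 3 2 5

E is a freebie, which forces R1C4 = 1.
Cage o is given, so R6C6 = 5.
The two cells of cage h must have product 20; hence R3C5 = 5.
5 is placed in column 6, leaving R3C6 = 4.
Column 5 already has 5, so R4C5 = 6.
Cage i needs two cells with product 18, leaving R3C2 = 6.
Row 4 already has 6, leaving R4C2 = 3.
Row 4 already has 6; hence R4C4 = 5.
Row 3 now contains 6; hence R3C1 = 3.
Row 3 now contains 3, so R3C4 = 2.
Cage p's pair has product 12, leaving R4C1 = 4.
4 is placed in column 1; hence R6C1 = 1.
Row 6 now contains 1, so R6C2 = 4.
Row 6 now contains 1, leaving R6C5 = 2.
2 is placed in column 5, which forces R1C5 = 4.
Column 1 now contains 1, so R2C1 = 5.
Cage f's pair has product 5, leaving R2C2 = 1.
Cage k needs product 36, which forces R2C4 = 6.
2 is placed in column 5, which forces R2C5 = 3.
Row 2 now contains 3, leaving R2C6 = 2.
Row 3 already has 2, which forces R3C3 = 1.
Cage l's pair has product 2, so R4C3 = 2.
Column 6 now contains 2; hence R4C6 = 1.
The two cells of cage n must have product 12, which forces R5C4 = 4.
2 is placed in column 5, so R5C5 = 1.
Cage n's pair has product 12, so R6C4 = 3.
Cage j has product 24, so R1C6 = 3.
Row 2 already has 2, leaving R2C3 = 4.
Cage d needs product 180; hence R5C1 = 2.
Cage d needs product 180, which forces R5C2 = 5.
The 4 cells of cage d must have product 180, which forces R5C3 = 3.
Cage m's pair has product 6, so R5C6 = 6.
3 is placed in row 6; hence R6C3 = 6.
2 is placed in column 1; hence R1C1 = 6.
Column 2 now contains 5; hence R1C2 = 2.
6 is placed in column 3, which forces R1C3 = 5.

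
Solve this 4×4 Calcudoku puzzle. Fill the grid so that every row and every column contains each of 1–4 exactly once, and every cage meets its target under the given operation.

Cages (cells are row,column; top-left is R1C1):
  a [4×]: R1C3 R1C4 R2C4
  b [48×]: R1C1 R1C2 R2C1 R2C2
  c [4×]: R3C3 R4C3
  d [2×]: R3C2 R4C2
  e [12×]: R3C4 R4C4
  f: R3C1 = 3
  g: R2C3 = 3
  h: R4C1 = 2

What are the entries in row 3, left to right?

Cage g is a single given cell; hence R2C3 = 3.
Cage f is given, leaving R3C1 = 3.
Row 3 now contains 3; hence R3C4 = 4.
Cage h is a single given cell; hence R4C1 = 2.
Row 4 already has 2; hence R4C2 = 1.
1 is placed in row 4, leaving R4C3 = 4.
Column 4 now contains 4, which forces R4C4 = 3.
Cage b has product 48, leaving R1C1 = 4.
The 4 cells of cage b must have product 48; hence R1C2 = 3.
Cage a has product 4, leaving R1C3 = 2.
Column 4 now contains 4, leaving R1C4 = 1.
The 4 cells of cage b must have product 48, so R2C1 = 1.
The 4 cells of cage b must have product 48; hence R2C2 = 4.
Cage a needs product 4; hence R2C4 = 2.
Column 2 already has 1, which forces R3C2 = 2.
Row 3 already has 4, which forces R3C3 = 1.
The full grid is 4 3 2 1 / 1 4 3 2 / 3 2 1 4 / 2 1 4 3.

3 2 1 4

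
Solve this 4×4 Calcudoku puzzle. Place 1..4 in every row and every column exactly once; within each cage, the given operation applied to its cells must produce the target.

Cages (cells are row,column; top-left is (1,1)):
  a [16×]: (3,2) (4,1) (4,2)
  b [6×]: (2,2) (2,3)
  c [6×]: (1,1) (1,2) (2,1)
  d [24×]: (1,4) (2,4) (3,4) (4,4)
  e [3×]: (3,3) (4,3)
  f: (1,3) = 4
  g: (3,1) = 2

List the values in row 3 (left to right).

2 4 1 3

F is a freebie; hence (1,3) = 4.
Cage g is a single given cell, leaving (3,1) = 2.
2 is placed in row 3, leaving (3,2) = 4.
Column 1 already has 2, so (4,1) = 4.
Column 2 now contains 4, leaving (4,2) = 1.
Row 4 now contains 1; hence (4,3) = 3.
Row 4 already has 3, which forces (4,4) = 2.
The 3 cells of cage c must have product 6, leaving (1,2) = 2.
Cage b's pair has product 6; hence (2,2) = 3.
Column 3 now contains 3, so (2,3) = 2.
The 4 cells of cage d must have product 24, leaving (2,4) = 4.
Column 3 now contains 3; hence (3,3) = 1.
1 is placed in row 3, which forces (3,4) = 3.
Cage c has product 6, which forces (1,1) = 3.
Column 4 already has 3, so (1,4) = 1.
Row 2 now contains 3, leaving (2,1) = 1.
Completed grid: 3 2 4 1 / 1 3 2 4 / 2 4 1 3 / 4 1 3 2.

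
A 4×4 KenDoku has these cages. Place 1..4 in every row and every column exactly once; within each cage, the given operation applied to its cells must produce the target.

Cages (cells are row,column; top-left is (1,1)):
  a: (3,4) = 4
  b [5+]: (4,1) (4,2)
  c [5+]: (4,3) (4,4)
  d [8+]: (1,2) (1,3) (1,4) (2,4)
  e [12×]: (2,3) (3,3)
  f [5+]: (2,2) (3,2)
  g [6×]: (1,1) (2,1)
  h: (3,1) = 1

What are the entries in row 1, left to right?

H is a freebie, leaving (3,1) = 1.
Cage a is given; hence (3,4) = 4.
Cage e's pair has product 12; hence (2,3) = 4.
Row 3 already has 4, so (3,3) = 3.
Column 3 already has 3, leaving (4,3) = 2.
Column 3 already has 2, which forces (1,3) = 1.
Cage f's pair has sum 5; hence (2,2) = 3.
Row 3 already has 3, leaving (3,2) = 2.
Cage b needs two cells with sum 5, which forces (4,1) = 4.
Cage b needs two cells with sum 5; hence (4,2) = 1.
Cage c needs two cells with sum 5; hence (4,4) = 3.
The two cells of cage g must have product 6, leaving (1,1) = 3.
Column 2 now contains 2, which forces (1,2) = 4.
Column 4 already has 3; hence (1,4) = 2.
Row 2 now contains 3, so (2,1) = 2.
Cage d has sum 8, so (2,4) = 1.
Filled in: 3 4 1 2 / 2 3 4 1 / 1 2 3 4 / 4 1 2 3.

3 4 1 2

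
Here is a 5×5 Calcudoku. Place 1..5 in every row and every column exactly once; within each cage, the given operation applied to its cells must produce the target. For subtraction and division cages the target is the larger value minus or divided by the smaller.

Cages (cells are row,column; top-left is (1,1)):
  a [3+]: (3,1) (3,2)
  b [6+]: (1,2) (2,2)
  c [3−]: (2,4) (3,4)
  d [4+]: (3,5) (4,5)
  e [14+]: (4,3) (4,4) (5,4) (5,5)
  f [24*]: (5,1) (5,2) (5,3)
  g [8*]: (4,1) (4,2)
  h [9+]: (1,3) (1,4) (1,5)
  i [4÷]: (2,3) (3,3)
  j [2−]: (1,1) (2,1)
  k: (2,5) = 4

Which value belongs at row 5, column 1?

Cage k is given, leaving (2,5) = 4.
4 is placed in row 2, leaving (2,3) = 1.
Cage i's pair has quotient 4, leaving (3,3) = 4.
In row 2, 3 can only go at (2,1), so (2,1) = 3.
Row 3 needs a 3, and only (3,5) is open for it.
Column 5 already has 3, which forces (4,5) = 1.
Cage h needs sum 9, so (1,3) = 3.
Column 3 now contains 3, leaving (5,3) = 2.
Row 5 now contains 2; hence (5,5) = 5.
The 3 cells of cage h must have sum 9, which forces (1,4) = 4.
Column 5 now contains 5; hence (1,5) = 2.
2 is placed in column 3; hence (4,3) = 5.
Cage e has sum 14, so (4,4) = 3.
Row 5 now contains 2, leaving (5,1) = 4.
Cage f needs product 24, so (5,2) = 3.
Cage e has sum 14, so (5,4) = 1.
4 is placed in row 1, leaving (1,2) = 1.
The two cells of cage b must have sum 6, leaving (2,2) = 5.
Row 2 now contains 5; hence (2,4) = 2.
1 is placed in column 2, so (3,2) = 2.
Column 4 now contains 2; hence (3,4) = 5.
Column 1 already has 4; hence (4,1) = 2.
Cage g's pair has product 8, which forces (4,2) = 4.
Row 1 already has 1, leaving (1,1) = 5.
Row 3 now contains 2; hence (3,1) = 1.
Filled in: 5 1 3 4 2 / 3 5 1 2 4 / 1 2 4 5 3 / 2 4 5 3 1 / 4 3 2 1 5.

4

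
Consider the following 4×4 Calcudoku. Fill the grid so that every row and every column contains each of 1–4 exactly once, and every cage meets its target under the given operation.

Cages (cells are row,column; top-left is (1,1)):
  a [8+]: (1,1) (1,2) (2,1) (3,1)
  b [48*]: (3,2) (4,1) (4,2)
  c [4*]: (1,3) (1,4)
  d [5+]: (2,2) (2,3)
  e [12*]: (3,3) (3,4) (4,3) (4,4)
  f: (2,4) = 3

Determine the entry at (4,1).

4

Cage f is a single given cell, so (2,4) = 3.
The 3 cells of cage b must have product 48; hence (3,2) = 4.
Cage b needs product 48, leaving (4,1) = 4.
Cage b has product 48, leaving (4,2) = 3.
Cage a has sum 8, which forces (1,2) = 2.
Cage d's pair has sum 5, which forces (2,2) = 1.
Cage d's pair has sum 5; hence (2,3) = 4.
Cage e needs product 12, leaving (3,3) = 3.
The 4 cells of cage e must have product 12, leaving (3,4) = 2.
Cage e has product 12, so (4,3) = 2.
The 4 cells of cage e must have product 12, which forces (4,4) = 1.
Cage a needs sum 8, leaving (1,1) = 3.
Column 3 now contains 4, so (1,3) = 1.
1 is placed in column 4, which forces (1,4) = 4.
Row 2 already has 1; hence (2,1) = 2.
Row 3 now contains 2, leaving (3,1) = 1.
Filled in: 3 2 1 4 / 2 1 4 3 / 1 4 3 2 / 4 3 2 1.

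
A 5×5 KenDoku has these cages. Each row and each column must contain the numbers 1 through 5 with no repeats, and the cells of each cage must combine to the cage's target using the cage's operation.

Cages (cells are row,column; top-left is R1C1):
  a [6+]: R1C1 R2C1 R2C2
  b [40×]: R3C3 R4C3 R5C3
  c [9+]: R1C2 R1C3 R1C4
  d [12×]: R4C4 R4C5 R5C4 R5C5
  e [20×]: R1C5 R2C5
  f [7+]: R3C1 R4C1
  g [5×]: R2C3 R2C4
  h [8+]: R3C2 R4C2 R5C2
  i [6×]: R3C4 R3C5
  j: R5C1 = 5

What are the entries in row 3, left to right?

Cage j is a single given cell; hence R5C1 = 5.
Row 3 needs a 1, and only R3C2 is open for it.
The only place for 4 in row 2 is R2C5.
Column 5 now contains 4, so R1C5 = 5.
The only place for 1 in row 1 is R1C1.
In row 3, 5 can only go at R3C3, so R3C3 = 5.
5 is placed in column 3, which forces R2C3 = 1.
Cage g needs two cells with product 5, leaving R2C4 = 5.
In row 3, 4 can only go at R3C1, so R3C1 = 4.
Column 1 now contains 4, so R4C1 = 3.
3 is placed in column 1, which forces R2C1 = 2.
Cage a has sum 6, which forces R2C2 = 3.
Column 2 now contains 3, so R5C2 = 2.
2 is placed in row 5, which forces R5C3 = 4.
2 is placed in row 5, so R5C5 = 3.
Column 2 now contains 2; hence R1C2 = 4.
The two cells of cage i must have product 6, so R3C4 = 3.
Column 5 already has 3; hence R3C5 = 2.
Cage h needs sum 8, so R4C2 = 5.
4 is placed in column 3, so R4C3 = 2.
Cage d has product 12, so R4C4 = 4.
Cage d needs product 12, leaving R4C5 = 1.
Row 5 already has 3, which forces R5C4 = 1.
Column 3 now contains 2, so R1C3 = 3.
Column 4 already has 3, leaving R1C4 = 2.
Filled in: 1 4 3 2 5 / 2 3 1 5 4 / 4 1 5 3 2 / 3 5 2 4 1 / 5 2 4 1 3.

4 1 5 3 2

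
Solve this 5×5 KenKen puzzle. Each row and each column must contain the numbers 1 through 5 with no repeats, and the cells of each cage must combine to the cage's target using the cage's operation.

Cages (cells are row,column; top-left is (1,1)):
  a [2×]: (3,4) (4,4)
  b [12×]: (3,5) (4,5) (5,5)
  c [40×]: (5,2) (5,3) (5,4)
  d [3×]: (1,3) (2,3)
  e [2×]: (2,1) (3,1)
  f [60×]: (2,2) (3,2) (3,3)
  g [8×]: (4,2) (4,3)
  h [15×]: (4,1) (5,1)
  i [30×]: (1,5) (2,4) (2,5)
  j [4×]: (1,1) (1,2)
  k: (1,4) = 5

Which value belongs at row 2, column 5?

K is a freebie, so (1,4) = 5.
The 3 cells of cage i must have product 30, which forces (2,5) = 5.
Row 1 needs a 2, and only (1,5) is open for it.
The 3 cells of cage i must have product 30, which forces (2,4) = 3.
Cage d's pair has product 3, which forces (1,3) = 3.
Row 2 already has 3, so (2,2) = 4.
Row 2 already has 3, so (2,3) = 1.
Column 3 now contains 3, so (3,3) = 5.
Column 2 already has 4, which forces (4,2) = 2.
Row 4 already has 2, so (4,3) = 4.
Row 4 already has 2, so (4,4) = 1.
1 is placed in row 4, so (4,5) = 3.
Column 2 already has 2, leaving (5,2) = 5.
Column 3 now contains 4, which forces (5,3) = 2.
Row 5 now contains 2, which forces (5,4) = 4.
Row 5 now contains 4, leaving (5,5) = 1.
The two cells of cage j must have product 4, which forces (1,1) = 4.
Column 2 already has 4, which forces (1,2) = 1.
Row 2 now contains 1, leaving (2,1) = 2.
Cage e needs two cells with product 2; hence (3,1) = 1.
Row 3 already has 5, leaving (3,2) = 3.
Column 4 now contains 1, leaving (3,4) = 2.
Column 5 already has 1, which forces (3,5) = 4.
Row 4 now contains 3, so (4,1) = 5.
5 is placed in row 5, so (5,1) = 3.
Completed grid: 4 1 3 5 2 / 2 4 1 3 5 / 1 3 5 2 4 / 5 2 4 1 3 / 3 5 2 4 1.

5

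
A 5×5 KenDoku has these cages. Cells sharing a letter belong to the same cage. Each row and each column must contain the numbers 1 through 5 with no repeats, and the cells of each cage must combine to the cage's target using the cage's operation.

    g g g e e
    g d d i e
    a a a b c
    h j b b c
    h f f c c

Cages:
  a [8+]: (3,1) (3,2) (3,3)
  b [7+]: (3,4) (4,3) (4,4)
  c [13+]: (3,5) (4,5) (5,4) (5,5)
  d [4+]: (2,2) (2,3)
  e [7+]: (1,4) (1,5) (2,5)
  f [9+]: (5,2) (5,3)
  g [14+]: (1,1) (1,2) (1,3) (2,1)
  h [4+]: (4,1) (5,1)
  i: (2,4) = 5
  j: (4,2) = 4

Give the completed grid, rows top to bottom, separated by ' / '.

4 3 5 2 1 / 2 1 3 5 4 / 5 2 1 4 3 / 3 4 2 1 5 / 1 5 4 3 2

Cage i is a single given cell, so (2,4) = 5.
Cage j is a single given cell, so (4,2) = 4.
Column 2 now contains 4, so (5,2) = 5.
Row 5 already has 5; hence (5,3) = 4.
Row 4 needs a 5, and only (4,5) is open for it.
In row 5, 2 can only go at (5,5), so (5,5) = 2.
Cage c needs sum 13; hence (3,5) = 3.
The 4 cells of cage c must have sum 13, leaving (5,4) = 3.
3 is placed in column 4; hence (1,4) = 2.
Cage b needs sum 7, so (3,4) = 4.
Cage h's pair has sum 4; hence (4,1) = 3.
2 is placed in column 4, so (4,4) = 1.
3 is placed in row 5, which forces (5,1) = 1.
Cage g has sum 14; hence (1,1) = 4.
2 is placed in row 1; hence (1,2) = 3.
The 4 cells of cage g must have sum 14, which forces (1,3) = 5.
4 is placed in row 1; hence (1,5) = 1.
Cage g needs sum 14, leaving (2,1) = 2.
Column 2 now contains 3, which forces (2,2) = 1.
Row 2 already has 1; hence (2,3) = 3.
Column 5 already has 1, which forces (2,5) = 4.
Column 1 already has 2, which forces (3,1) = 5.
1 is placed in column 2, which forces (3,2) = 2.
Row 3 already has 2, so (3,3) = 1.
Row 4 already has 1; hence (4,3) = 2.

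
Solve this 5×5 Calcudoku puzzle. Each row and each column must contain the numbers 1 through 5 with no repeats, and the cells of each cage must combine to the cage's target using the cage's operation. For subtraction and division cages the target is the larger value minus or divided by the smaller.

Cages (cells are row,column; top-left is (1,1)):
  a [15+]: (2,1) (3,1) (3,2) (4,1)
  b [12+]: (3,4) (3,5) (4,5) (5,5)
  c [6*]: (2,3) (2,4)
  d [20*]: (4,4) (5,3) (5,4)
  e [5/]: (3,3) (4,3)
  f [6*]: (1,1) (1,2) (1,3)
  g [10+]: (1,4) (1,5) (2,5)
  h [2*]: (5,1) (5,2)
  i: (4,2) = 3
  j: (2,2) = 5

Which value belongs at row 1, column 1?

3

Cage j is a single given cell; hence (2,2) = 5.
Cage i is a single given cell, leaving (4,2) = 3.
Column 2 already has 3, so (3,2) = 4.
Row 2 needs a 1, and only (2,5) is open for it.
The only place for 4 in row 2 is (2,1).
In row 5, 3 can only go at (5,5), so (5,5) = 3.
Row 3 needs a 1, and only (3,3) is open for it.
Column 3 already has 1; hence (4,3) = 5.
The 4 cells of cage a must have sum 15, which forces (3,1) = 5.
Row 3 already has 5, leaving (3,5) = 2.
5 is placed in row 4; hence (4,1) = 2.
Row 4 already has 2, leaving (4,4) = 1.
2 is placed in column 5, so (4,5) = 4.
Column 1 already has 2; hence (5,1) = 1.
Row 5 already has 1, so (5,2) = 2.
Row 5 now contains 2, so (5,3) = 4.
Cage d has product 20, which forces (5,4) = 5.
1 is placed in column 1, which forces (1,1) = 3.
Column 2 now contains 2, which forces (1,2) = 1.
The 3 cells of cage f must have product 6, so (1,3) = 2.
Column 4 now contains 5, leaving (1,4) = 4.
Column 5 now contains 4, leaving (1,5) = 5.
Column 3 already has 2, so (2,3) = 3.
Row 2 already has 3; hence (2,4) = 2.
Row 3 now contains 2, which forces (3,4) = 3.
The full grid is 3 1 2 4 5 / 4 5 3 2 1 / 5 4 1 3 2 / 2 3 5 1 4 / 1 2 4 5 3.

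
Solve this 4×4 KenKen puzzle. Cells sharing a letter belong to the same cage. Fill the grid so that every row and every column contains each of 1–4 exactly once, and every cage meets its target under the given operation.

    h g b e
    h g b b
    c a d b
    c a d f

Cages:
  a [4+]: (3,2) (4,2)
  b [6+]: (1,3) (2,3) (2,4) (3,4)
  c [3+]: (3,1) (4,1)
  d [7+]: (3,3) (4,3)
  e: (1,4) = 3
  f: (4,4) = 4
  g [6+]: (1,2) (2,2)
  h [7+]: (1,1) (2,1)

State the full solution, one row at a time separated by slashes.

Cage e is a single given cell, which forces (1,4) = 3.
Cage f is given, which forces (4,4) = 4.
Row 1 already has 3, which forces (1,1) = 4.
4 is placed in row 1, which forces (1,2) = 2.
Row 1 already has 2, so (1,3) = 1.
The two cells of cage h must have sum 7, which forces (2,1) = 3.
Column 2 already has 2; hence (2,2) = 4.
Column 3 already has 1, leaving (2,3) = 2.
2 is placed in row 2, which forces (2,4) = 1.
Cage d's pair has sum 7, which forces (3,3) = 4.
1 is placed in column 4, leaving (3,4) = 2.
Row 4 now contains 4, which forces (4,3) = 3.
2 is placed in row 3, so (3,1) = 1.
The two cells of cage a must have sum 4, which forces (3,2) = 3.
Cage c's pair has sum 3, so (4,1) = 2.
Row 4 now contains 3, leaving (4,2) = 1.

4 2 1 3 / 3 4 2 1 / 1 3 4 2 / 2 1 3 4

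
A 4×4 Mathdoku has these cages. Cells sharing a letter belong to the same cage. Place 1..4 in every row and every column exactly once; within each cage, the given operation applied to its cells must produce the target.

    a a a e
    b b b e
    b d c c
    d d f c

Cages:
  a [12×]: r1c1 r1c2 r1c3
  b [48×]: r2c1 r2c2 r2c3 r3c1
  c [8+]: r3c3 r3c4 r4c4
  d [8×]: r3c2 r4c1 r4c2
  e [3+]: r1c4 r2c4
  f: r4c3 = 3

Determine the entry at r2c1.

Cage f is given, which forces r4c3 = 3.
In row 1, 2 can only go at r1c4, so r1c4 = 2.
2 is placed in column 4, so r2c4 = 1.
The 3 cells of cage c must have sum 8, which forces r3c4 = 3.
Column 4 now contains 1, so r4c4 = 4.
Cage b has product 48; hence r3c1 = 2.
The 3 cells of cage d must have product 8, leaving r3c2 = 4.
Cage c has sum 8, leaving r3c3 = 1.
Column 1 already has 2; hence r4c1 = 1.
Row 4 already has 1; hence r4c2 = 2.
The 3 cells of cage a must have product 12; hence r1c1 = 3.
The 3 cells of cage a must have product 12, which forces r1c2 = 1.
Column 3 already has 1, which forces r1c3 = 4.
Cage b needs product 48, leaving r2c1 = 4.
Column 2 now contains 2; hence r2c2 = 3.
Cage b needs product 48, which forces r2c3 = 2.
The full grid is 3 1 4 2 / 4 3 2 1 / 2 4 1 3 / 1 2 3 4.

4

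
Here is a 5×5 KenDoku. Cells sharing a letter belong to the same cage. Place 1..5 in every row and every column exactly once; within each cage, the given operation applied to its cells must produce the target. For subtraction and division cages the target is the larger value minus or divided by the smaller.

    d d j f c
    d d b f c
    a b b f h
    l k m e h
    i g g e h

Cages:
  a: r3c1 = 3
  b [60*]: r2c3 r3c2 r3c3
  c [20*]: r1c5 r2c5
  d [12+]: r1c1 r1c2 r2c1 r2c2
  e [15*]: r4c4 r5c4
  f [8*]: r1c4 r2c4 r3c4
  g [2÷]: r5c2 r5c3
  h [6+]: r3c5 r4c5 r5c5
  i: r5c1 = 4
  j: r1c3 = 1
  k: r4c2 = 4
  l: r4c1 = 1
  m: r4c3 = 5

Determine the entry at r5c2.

1

J is a freebie; hence r1c3 = 1.
Cage a is a single given cell; hence r3c1 = 3.
Cage l is a single given cell; hence r4c1 = 1.
K is a freebie, so r4c2 = 4.
M is a freebie, so r4c3 = 5.
5 is placed in row 4; hence r4c4 = 3.
3 is placed in row 4, leaving r4c5 = 2.
Cage i is given, so r5c1 = 4.
4 is placed in row 5, so r5c3 = 2.
3 is placed in column 4, leaving r5c4 = 5.
The 3 cells of cage b must have product 60, leaving r2c3 = 3.
Column 2 already has 4, leaving r3c2 = 5.
Column 3 now contains 5, leaving r3c3 = 4.
2 is placed in column 5, so r3c5 = 1.
Row 5 now contains 2, so r5c2 = 1.
The 3 cells of cage h must have sum 6; hence r5c5 = 3.
Cage d has sum 12, so r1c1 = 2.
Cage d has sum 12, leaving r1c2 = 3.
Cage f has product 8, which forces r1c4 = 4.
Row 1 already has 4, so r1c5 = 5.
Cage d has sum 12, leaving r2c1 = 5.
3 is placed in row 2, leaving r2c2 = 2.
The 3 cells of cage f must have product 8; hence r2c4 = 1.
5 is placed in column 5; hence r2c5 = 4.
Row 3 already has 1, so r3c4 = 2.
Completed grid: 2 3 1 4 5 / 5 2 3 1 4 / 3 5 4 2 1 / 1 4 5 3 2 / 4 1 2 5 3.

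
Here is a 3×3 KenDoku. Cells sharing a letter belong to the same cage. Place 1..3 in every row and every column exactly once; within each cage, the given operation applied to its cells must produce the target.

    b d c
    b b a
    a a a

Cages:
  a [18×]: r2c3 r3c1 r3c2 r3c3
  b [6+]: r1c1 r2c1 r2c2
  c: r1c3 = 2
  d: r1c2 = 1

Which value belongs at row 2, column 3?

3

Cage d is given, which forces r1c2 = 1.
Cage c is a single given cell, which forces r1c3 = 2.
Cage a has product 18, so r2c3 = 3.
Column 3 now contains 2, leaving r3c3 = 1.
2 is placed in row 1; hence r1c1 = 3.
Cage b needs sum 6, which forces r2c1 = 1.
3 is placed in row 2, leaving r2c2 = 2.
3 is placed in column 1, so r3c1 = 2.
Column 2 already has 2; hence r3c2 = 3.
Filled in: 3 1 2 / 1 2 3 / 2 3 1.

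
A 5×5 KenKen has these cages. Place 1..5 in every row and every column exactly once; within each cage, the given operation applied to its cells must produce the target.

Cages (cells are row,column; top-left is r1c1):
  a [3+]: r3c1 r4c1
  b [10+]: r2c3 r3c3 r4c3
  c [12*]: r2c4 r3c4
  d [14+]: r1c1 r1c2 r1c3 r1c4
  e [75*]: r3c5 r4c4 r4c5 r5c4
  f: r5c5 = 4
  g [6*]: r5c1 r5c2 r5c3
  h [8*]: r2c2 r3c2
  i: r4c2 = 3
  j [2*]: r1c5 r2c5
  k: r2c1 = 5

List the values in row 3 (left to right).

1 2 5 4 3

Cage k is a single given cell, which forces r2c1 = 5.
Cage i is given, which forces r4c2 = 3.
Cage f is given, so r5c5 = 4.
In row 1, 1 can only go at r1c5, so r1c5 = 1.
Column 5 already has 1, leaving r2c5 = 2.
The 4 cells of cage e must have product 75; hence r3c5 = 3.
Cage e needs product 75, leaving r4c4 = 1.
Column 5 already has 1, which forces r4c5 = 5.
Cage e needs product 75; hence r5c4 = 5.
Row 2 now contains 2, which forces r2c2 = 4.
Cage c needs two cells with product 12, which forces r2c4 = 3.
The two cells of cage a must have sum 3; hence r3c1 = 1.
Cage h needs two cells with product 8, leaving r3c2 = 2.
The 3 cells of cage b must have sum 10; hence r3c3 = 5.
Row 3 now contains 3, so r3c4 = 4.
Row 4 already has 1, which forces r4c1 = 2.
2 is placed in row 4, which forces r4c3 = 4.
2 is placed in column 1, leaving r5c1 = 3.
2 is placed in column 2, leaving r5c2 = 1.
Row 5 now contains 1, leaving r5c3 = 2.
Column 1 already has 3, which forces r1c1 = 4.
2 is placed in column 2; hence r1c2 = 5.
2 is placed in column 3; hence r1c3 = 3.
Column 4 now contains 4, so r1c4 = 2.
Row 2 already has 3; hence r2c3 = 1.
Filled in: 4 5 3 2 1 / 5 4 1 3 2 / 1 2 5 4 3 / 2 3 4 1 5 / 3 1 2 5 4.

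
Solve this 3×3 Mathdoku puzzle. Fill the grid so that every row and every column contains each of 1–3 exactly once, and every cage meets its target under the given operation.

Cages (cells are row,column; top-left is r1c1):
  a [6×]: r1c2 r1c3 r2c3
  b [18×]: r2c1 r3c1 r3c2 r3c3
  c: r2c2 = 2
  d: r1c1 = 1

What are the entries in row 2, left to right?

3 2 1

Cage d is a single given cell; hence r1c1 = 1.
Cage b needs product 18; hence r2c1 = 3.
Cage c is a single given cell, leaving r2c2 = 2.
2 is placed in row 2, which forces r2c3 = 1.
1 is placed in column 1, which forces r3c1 = 2.
Row 3 now contains 2, leaving r3c3 = 3.
Column 2 already has 2, leaving r1c2 = 3.
3 is placed in column 3, leaving r1c3 = 2.
Row 3 now contains 3, so r3c2 = 1.
The full grid is 1 3 2 / 3 2 1 / 2 1 3.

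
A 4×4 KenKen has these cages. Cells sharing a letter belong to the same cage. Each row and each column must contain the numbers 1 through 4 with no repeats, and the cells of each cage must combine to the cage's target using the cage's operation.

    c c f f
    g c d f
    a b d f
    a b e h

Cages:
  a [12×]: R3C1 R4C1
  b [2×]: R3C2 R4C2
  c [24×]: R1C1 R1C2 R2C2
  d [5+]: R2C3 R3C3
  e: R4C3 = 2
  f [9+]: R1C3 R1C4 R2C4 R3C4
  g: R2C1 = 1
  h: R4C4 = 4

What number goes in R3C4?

3

Cage g is a single given cell, leaving R2C1 = 1.
Cage e is a single given cell, so R4C3 = 2.
Cage h is a single given cell, which forces R4C4 = 4.
The 4 cells of cage f must have sum 9, leaving R1C3 = 3.
The two cells of cage d must have sum 5; hence R2C3 = 4.
The two cells of cage a must have product 12, which forces R3C1 = 4.
Cage b needs two cells with product 2, leaving R3C2 = 2.
Cage d needs two cells with sum 5, leaving R3C3 = 1.
Row 3 now contains 1, so R3C4 = 3.
Row 4 already has 4, so R4C1 = 3.
Row 4 now contains 2, which forces R4C2 = 1.
Column 1 now contains 4, which forces R1C1 = 2.
2 is placed in column 2, so R1C2 = 4.
Cage f has sum 9; hence R1C4 = 1.
2 is placed in column 2, so R2C2 = 3.
Column 4 already has 3, which forces R2C4 = 2.
Completed grid: 2 4 3 1 / 1 3 4 2 / 4 2 1 3 / 3 1 2 4.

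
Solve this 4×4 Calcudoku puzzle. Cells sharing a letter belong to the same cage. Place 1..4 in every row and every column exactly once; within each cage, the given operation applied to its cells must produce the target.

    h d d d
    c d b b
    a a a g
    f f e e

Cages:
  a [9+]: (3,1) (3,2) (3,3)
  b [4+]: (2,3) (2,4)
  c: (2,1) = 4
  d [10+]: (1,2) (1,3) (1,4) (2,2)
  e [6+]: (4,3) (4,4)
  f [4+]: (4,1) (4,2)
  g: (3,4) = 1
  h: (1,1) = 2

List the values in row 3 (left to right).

Cage h is given, so (1,1) = 2.
C is a freebie; hence (2,1) = 4.
Column 1 already has 4; hence (3,1) = 3.
Cage g is a single given cell; hence (3,4) = 1.
Column 1 now contains 3; hence (4,1) = 1.
Row 4 now contains 1, which forces (4,2) = 3.
Cage d needs sum 10, so (2,2) = 2.
The two cells of cage b must have sum 4; hence (2,3) = 1.
Column 4 already has 1, which forces (2,4) = 3.
2 is placed in column 2, so (3,2) = 4.
4 is placed in row 3, leaving (3,3) = 2.
Column 3 already has 2, which forces (4,3) = 4.
Row 4 now contains 4; hence (4,4) = 2.
4 is placed in column 2; hence (1,2) = 1.
Column 3 now contains 4, so (1,3) = 3.
3 is placed in column 4; hence (1,4) = 4.
Filled in: 2 1 3 4 / 4 2 1 3 / 3 4 2 1 / 1 3 4 2.

3 4 2 1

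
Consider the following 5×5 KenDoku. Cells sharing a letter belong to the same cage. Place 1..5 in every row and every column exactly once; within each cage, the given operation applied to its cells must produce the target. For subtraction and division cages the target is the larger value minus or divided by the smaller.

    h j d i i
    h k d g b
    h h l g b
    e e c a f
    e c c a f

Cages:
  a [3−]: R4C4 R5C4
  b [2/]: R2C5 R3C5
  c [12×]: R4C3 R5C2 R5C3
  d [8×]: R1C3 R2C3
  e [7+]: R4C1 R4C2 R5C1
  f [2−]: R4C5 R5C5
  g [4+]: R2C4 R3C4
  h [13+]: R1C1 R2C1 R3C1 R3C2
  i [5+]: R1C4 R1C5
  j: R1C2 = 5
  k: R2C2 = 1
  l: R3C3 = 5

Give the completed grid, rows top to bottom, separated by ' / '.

Cage j is a single given cell, so R1C2 = 5.
Cage k is given, which forces R2C2 = 1.
Row 2 now contains 1, so R2C4 = 3.
Cage l is a single given cell, leaving R3C3 = 5.
3 is placed in column 4, so R3C4 = 1.
The only place for 5 in row 2 is R2C1.
In column 4, 4 can only go at R1C4, so R1C4 = 4.
4 is placed in row 1, which forces R1C3 = 2.
Cage i needs two cells with sum 5; hence R1C5 = 1.
The two cells of cage d must have product 8, leaving R2C3 = 4.
Row 2 already has 4, which forces R2C5 = 2.
Column 5 now contains 2, leaving R3C5 = 4.
1 is placed in row 1; hence R1C1 = 3.
The 4 cells of cage h must have sum 13; hence R3C1 = 2.
The 4 cells of cage h must have sum 13, so R3C2 = 3.
Cage c has product 12; hence R5C2 = 4.
The 3 cells of cage e must have sum 7, leaving R4C1 = 4.
4 is placed in column 2, so R4C2 = 2.
Row 4 now contains 2, leaving R4C4 = 5.
5 is placed in row 4, leaving R4C5 = 3.
4 is placed in row 5, so R5C1 = 1.
Row 5 now contains 1, leaving R5C3 = 3.
Column 4 already has 5, so R5C4 = 2.
Column 5 already has 3; hence R5C5 = 5.
3 is placed in row 4, which forces R4C3 = 1.

3 5 2 4 1 / 5 1 4 3 2 / 2 3 5 1 4 / 4 2 1 5 3 / 1 4 3 2 5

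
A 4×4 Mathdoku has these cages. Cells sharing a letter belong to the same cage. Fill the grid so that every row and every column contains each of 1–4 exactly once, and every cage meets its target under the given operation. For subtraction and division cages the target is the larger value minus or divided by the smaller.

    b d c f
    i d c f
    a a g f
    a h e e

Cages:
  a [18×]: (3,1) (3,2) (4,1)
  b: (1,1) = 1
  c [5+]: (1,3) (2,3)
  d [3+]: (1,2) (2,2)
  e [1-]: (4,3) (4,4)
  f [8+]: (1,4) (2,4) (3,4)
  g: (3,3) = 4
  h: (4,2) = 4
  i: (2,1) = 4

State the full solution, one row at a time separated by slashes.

Cage b is a single given cell; hence (1,1) = 1.
Row 1 already has 1, leaving (1,2) = 2.
Cage i is given, leaving (2,1) = 4.
Column 2 already has 2, which forces (2,2) = 1.
Row 2 now contains 1; hence (2,4) = 3.
Cage a has product 18, which forces (3,1) = 2.
The 3 cells of cage a must have product 18, which forces (3,2) = 3.
Cage g is given, so (3,3) = 4.
4 is placed in row 3, so (3,4) = 1.
Cage a needs product 18, leaving (4,1) = 3.
H is a freebie, leaving (4,2) = 4.
Row 4 already has 4, which forces (4,4) = 2.
Column 3 now contains 4, leaving (1,3) = 3.
3 is placed in column 4, which forces (1,4) = 4.
Row 2 now contains 3; hence (2,3) = 2.
Row 4 now contains 2, so (4,3) = 1.

1 2 3 4 / 4 1 2 3 / 2 3 4 1 / 3 4 1 2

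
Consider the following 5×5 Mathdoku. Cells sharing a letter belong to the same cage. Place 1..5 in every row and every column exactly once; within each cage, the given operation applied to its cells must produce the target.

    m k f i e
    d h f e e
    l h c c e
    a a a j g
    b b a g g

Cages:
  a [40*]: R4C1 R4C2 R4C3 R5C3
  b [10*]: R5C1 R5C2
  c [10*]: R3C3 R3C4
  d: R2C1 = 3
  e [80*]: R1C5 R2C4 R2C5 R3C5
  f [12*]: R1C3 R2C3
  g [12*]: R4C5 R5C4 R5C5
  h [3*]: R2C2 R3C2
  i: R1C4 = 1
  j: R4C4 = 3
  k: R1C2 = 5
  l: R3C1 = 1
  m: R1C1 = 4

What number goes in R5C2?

2

Cage m is a single given cell; hence R1C1 = 4.
Cage k is a single given cell, which forces R1C2 = 5.
Row 1 now contains 4, leaving R1C3 = 3.
Cage i is given; hence R1C4 = 1.
1 is placed in row 1, which forces R1C5 = 2.
D is a freebie, leaving R2C1 = 3.
Row 2 already has 3, leaving R2C2 = 1.
Column 3 now contains 3, which forces R2C3 = 4.
Row 2 already has 4, leaving R2C4 = 2.
Row 2 already has 4, which forces R2C5 = 5.
Cage l is given; hence R3C1 = 1.
1 is placed in column 2, which forces R3C2 = 3.
Column 4 already has 2, leaving R3C4 = 5.
1 is placed in row 3, so R3C5 = 4.
Cage j is a single given cell, leaving R4C4 = 3.
Row 4 now contains 3; hence R4C5 = 1.
Column 2 already has 5, leaving R5C2 = 2.
Column 4 already has 3, which forces R5C4 = 4.
Column 5 now contains 1, so R5C5 = 3.
Row 3 already has 5, which forces R3C3 = 2.
Column 2 already has 2, leaving R4C2 = 4.
Column 3 already has 2, so R4C3 = 5.
2 is placed in row 5, leaving R5C1 = 5.
Cage a needs product 40, which forces R5C3 = 1.
Row 4 already has 5; hence R4C1 = 2.
Completed grid: 4 5 3 1 2 / 3 1 4 2 5 / 1 3 2 5 4 / 2 4 5 3 1 / 5 2 1 4 3.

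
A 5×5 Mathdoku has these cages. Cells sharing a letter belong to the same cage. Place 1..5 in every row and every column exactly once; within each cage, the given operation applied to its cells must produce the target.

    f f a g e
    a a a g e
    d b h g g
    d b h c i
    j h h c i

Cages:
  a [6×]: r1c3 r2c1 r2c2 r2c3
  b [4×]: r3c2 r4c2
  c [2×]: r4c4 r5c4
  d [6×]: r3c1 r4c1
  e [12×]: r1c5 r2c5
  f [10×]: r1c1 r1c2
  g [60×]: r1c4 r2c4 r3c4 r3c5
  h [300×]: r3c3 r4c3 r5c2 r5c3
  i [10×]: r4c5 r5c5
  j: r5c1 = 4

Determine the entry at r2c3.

2

The 4 cells of cage a must have product 6, so r1c3 = 1.
J is a freebie, leaving r5c1 = 4.
Cage h has product 300, which forces r5c2 = 5.
4 is placed in row 5; hence r5c3 = 3.
5 is placed in row 5; hence r5c5 = 2.
Cage f needs two cells with product 10, leaving r1c1 = 5.
Column 2 now contains 5, so r1c2 = 2.
3 is placed in column 3, leaving r2c3 = 2.
The two cells of cage c must have product 2; hence r4c4 = 2.
2 is placed in column 5, leaving r4c5 = 5.
2 is placed in row 5, leaving r5c4 = 1.
Cage d needs two cells with product 6, leaving r3c1 = 2.
Cage h has product 300; hence r3c3 = 5.
Cage g needs product 60, leaving r3c5 = 1.
2 is placed in row 4, so r4c1 = 3.
Row 4 already has 5; hence r4c3 = 4.
Column 1 already has 3; hence r2c1 = 1.
Cage a has product 6, so r2c2 = 3.
Cage g needs product 60, leaving r2c4 = 5.
Row 2 already has 3, which forces r2c5 = 4.
Row 3 already has 1, which forces r3c2 = 4.
Row 3 already has 4, so r3c4 = 3.
Row 4 already has 4, which forces r4c2 = 1.
Column 4 already has 3, leaving r1c4 = 4.
4 is placed in column 5, leaving r1c5 = 3.
Completed grid: 5 2 1 4 3 / 1 3 2 5 4 / 2 4 5 3 1 / 3 1 4 2 5 / 4 5 3 1 2.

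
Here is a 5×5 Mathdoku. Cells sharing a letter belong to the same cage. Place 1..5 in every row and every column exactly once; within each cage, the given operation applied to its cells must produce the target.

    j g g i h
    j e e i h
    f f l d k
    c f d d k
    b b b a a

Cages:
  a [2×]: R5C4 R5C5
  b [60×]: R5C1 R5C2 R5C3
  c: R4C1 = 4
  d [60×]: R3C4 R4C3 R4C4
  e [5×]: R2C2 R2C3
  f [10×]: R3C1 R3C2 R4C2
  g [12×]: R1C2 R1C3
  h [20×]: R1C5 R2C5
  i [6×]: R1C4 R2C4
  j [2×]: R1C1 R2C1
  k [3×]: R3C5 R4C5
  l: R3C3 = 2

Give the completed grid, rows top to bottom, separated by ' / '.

Cage l is given, leaving R3C3 = 2.
C is a freebie, leaving R4C1 = 4.
Cage d needs product 60, leaving R3C4 = 4.
Cage f has product 10; hence R4C2 = 2.
Row 1 needs a 1, and only R1C1 is open for it.
Column 1 now contains 1; hence R2C1 = 2.
Row 2 now contains 2, leaving R2C4 = 3.
Column 1 now contains 1, which forces R3C1 = 5.
The 3 cells of cage f must have product 10, leaving R3C2 = 1.
Row 3 already has 1, so R3C5 = 3.
3 is placed in column 4, which forces R4C4 = 5.
Column 5 now contains 3; hence R4C5 = 1.
Column 1 already has 5, which forces R5C1 = 3.
Column 5 already has 1, so R5C5 = 2.
3 is placed in column 4, so R1C4 = 2.
Column 2 already has 1, leaving R2C2 = 5.
Cage e needs two cells with product 5, leaving R2C3 = 1.
Row 2 already has 5, which forces R2C5 = 4.
Row 4 now contains 5, so R4C3 = 3.
Column 2 now contains 5; hence R5C2 = 4.
Row 5 now contains 4, so R5C3 = 5.
2 is placed in row 5, which forces R5C4 = 1.
Column 2 already has 4, so R1C2 = 3.
3 is placed in column 3, which forces R1C3 = 4.
4 is placed in column 5, so R1C5 = 5.

1 3 4 2 5 / 2 5 1 3 4 / 5 1 2 4 3 / 4 2 3 5 1 / 3 4 5 1 2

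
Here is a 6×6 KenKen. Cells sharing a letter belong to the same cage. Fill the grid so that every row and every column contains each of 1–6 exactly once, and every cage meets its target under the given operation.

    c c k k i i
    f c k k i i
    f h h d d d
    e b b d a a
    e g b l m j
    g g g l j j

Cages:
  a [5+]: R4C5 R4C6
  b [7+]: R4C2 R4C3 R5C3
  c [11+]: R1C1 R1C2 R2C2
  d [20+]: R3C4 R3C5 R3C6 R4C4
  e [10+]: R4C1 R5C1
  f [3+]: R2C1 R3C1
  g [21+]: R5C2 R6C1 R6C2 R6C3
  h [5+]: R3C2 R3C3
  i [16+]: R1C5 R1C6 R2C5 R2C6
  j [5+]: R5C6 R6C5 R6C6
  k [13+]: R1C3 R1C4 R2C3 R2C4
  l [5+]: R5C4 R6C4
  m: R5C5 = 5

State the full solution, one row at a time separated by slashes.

Cage g has sum 21, leaving R5C2 = 6.
Cage m is a single given cell, which forces R5C5 = 5.
Cage e needs two cells with sum 10, leaving R4C1 = 6.
Row 4 already has 6, leaving R4C4 = 5.
6 is placed in row 5, which forces R5C1 = 4.
Column 1 already has 4, leaving R6C1 = 5.
Row 6 now contains 5; hence R6C2 = 4.
4 is placed in row 6, so R6C3 = 6.
Cage c needs sum 11, leaving R1C1 = 3.
Cage c has sum 11, leaving R1C2 = 5.
The 3 cells of cage c must have sum 11, leaving R2C2 = 3.
The 4 cells of cage d must have sum 20, leaving R3C6 = 5.
In row 2, 5 can only go at R2C3, so R2C3 = 5.
In row 1, 1 can only go at R1C3, so R1C3 = 1.
Cage k has sum 13, leaving R1C4 = 6.
The 4 cells of cage k must have sum 13, leaving R2C4 = 1.
Column 4 now contains 6, which forces R3C4 = 4.
Row 3 now contains 4, so R3C5 = 6.
Column 3 now contains 1, so R5C3 = 2.
Row 5 now contains 2, leaving R5C4 = 3.
Row 5 now contains 2, so R5C6 = 1.
Column 4 now contains 3; hence R6C4 = 2.
Row 6 now contains 2, so R6C5 = 1.
Column 6 now contains 1, so R6C6 = 3.
Cage i needs sum 16, leaving R1C5 = 2.
Cage i needs sum 16, so R1C6 = 4.
1 is placed in row 2, so R2C1 = 2.
Cage i needs sum 16, leaving R2C5 = 4.
Cage i needs sum 16, which forces R2C6 = 6.
Cage f's pair has sum 3, leaving R3C1 = 1.
The two cells of cage h must have sum 5, leaving R3C2 = 2.
Row 3 now contains 4, leaving R3C3 = 3.
Column 2 now contains 2; hence R4C2 = 1.
3 is placed in column 3; hence R4C3 = 4.
Cage a's pair has sum 5, so R4C5 = 3.
Cage a needs two cells with sum 5, so R4C6 = 2.

3 5 1 6 2 4 / 2 3 5 1 4 6 / 1 2 3 4 6 5 / 6 1 4 5 3 2 / 4 6 2 3 5 1 / 5 4 6 2 1 3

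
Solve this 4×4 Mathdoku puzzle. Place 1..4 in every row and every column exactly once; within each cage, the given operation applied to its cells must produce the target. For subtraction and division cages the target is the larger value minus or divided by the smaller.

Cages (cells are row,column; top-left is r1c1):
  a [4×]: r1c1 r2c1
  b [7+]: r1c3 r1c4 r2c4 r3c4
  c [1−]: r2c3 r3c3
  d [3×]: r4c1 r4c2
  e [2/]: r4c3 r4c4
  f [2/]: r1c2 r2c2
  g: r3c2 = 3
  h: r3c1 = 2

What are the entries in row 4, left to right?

Cage b needs sum 7, which forces r1c3 = 1.
Cage h is a single given cell, so r3c1 = 2.
Cage g is a single given cell, so r3c2 = 3.
Row 3 now contains 3, leaving r3c3 = 4.
Row 3 now contains 3, so r3c4 = 1.
Column 2 already has 3, so r4c2 = 1.
Column 3 now contains 4, leaving r4c3 = 2.
Row 4 already has 2, so r4c4 = 4.
Row 1 now contains 1, so r1c1 = 4.
Row 1 already has 4, which forces r1c2 = 2.
Row 1 already has 2, leaving r1c4 = 3.
Cage a needs two cells with product 4, so r2c1 = 1.
Column 2 already has 2, leaving r2c2 = 4.
Column 3 now contains 2, so r2c3 = 3.
3 is placed in column 4; hence r2c4 = 2.
Row 4 now contains 1; hence r4c1 = 3.
Completed grid: 4 2 1 3 / 1 4 3 2 / 2 3 4 1 / 3 1 2 4.

3 1 2 4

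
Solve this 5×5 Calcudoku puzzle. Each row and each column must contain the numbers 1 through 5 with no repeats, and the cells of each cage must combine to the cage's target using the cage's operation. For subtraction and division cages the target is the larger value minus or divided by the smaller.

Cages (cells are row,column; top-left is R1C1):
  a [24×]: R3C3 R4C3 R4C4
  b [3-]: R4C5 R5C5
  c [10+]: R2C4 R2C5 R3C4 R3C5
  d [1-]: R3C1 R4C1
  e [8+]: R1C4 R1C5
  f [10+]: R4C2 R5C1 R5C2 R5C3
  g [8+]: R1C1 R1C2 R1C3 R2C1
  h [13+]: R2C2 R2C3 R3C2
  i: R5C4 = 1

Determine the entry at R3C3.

Cage i is a single given cell, so R5C4 = 1.
Cage f has sum 10, which forces R4C2 = 1.
The only place for 5 in row 5 is R5C5.
Cage e's pair has sum 8, so R1C4 = 5.
Column 5 already has 5; hence R1C5 = 3.
Column 5 already has 5, so R4C5 = 2.
The 4 cells of cage g must have sum 8, so R1C3 = 1.
Cage g needs sum 8, so R2C1 = 1.
Row 2 now contains 1, leaving R2C5 = 4.
Cage a needs product 24; hence R3C3 = 2.
2 is placed in row 3, leaving R3C4 = 3.
Column 5 already has 4, so R3C5 = 1.
Column 4 now contains 3; hence R4C4 = 4.
Cage h has sum 13; hence R2C2 = 3.
Row 2 already has 4, which forces R2C3 = 5.
Column 4 now contains 3; hence R2C4 = 2.
The two cells of cage d must have difference 1, so R3C1 = 4.
Cage h needs sum 13, leaving R3C2 = 5.
Row 4 already has 4, leaving R4C3 = 3.
Column 3 now contains 3, which forces R5C3 = 4.
Column 1 now contains 4, so R1C1 = 2.
The 4 cells of cage g must have sum 8, which forces R1C2 = 4.
Row 4 already has 3; hence R4C1 = 5.
Cage f has sum 10, leaving R5C1 = 3.
Row 5 already has 4, leaving R5C2 = 2.
The full grid is 2 4 1 5 3 / 1 3 5 2 4 / 4 5 2 3 1 / 5 1 3 4 2 / 3 2 4 1 5.

2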